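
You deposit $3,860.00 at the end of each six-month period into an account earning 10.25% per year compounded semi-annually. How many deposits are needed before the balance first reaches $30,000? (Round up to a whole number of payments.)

Periodic rate r = 0.1025/2 per half-year; n is counted in half-years.
Ordinary annuity FV: 30,000 = 3,860 × [((1+r)^n − 1)/r].
(1+r)^n = 1 + 30,000 × r / 3,860, so n = ln(1 + 30,000·r/3,860) / ln(1+r) = 6.71.
Round up to a whole number of payments: n = 7.

7 payments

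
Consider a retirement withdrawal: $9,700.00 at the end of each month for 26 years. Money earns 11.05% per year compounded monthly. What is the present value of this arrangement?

$993,058.24

This is an ordinary annuity: 312 payments of $9,700.00 at the end of each month.
Periodic rate r = 0.1105/12 per month; n is counted in months.
PV = PMT × [(1 − (1+r)^−n)/r] = 9,700 × [1 − (1+r)^−312] / r = $993,058.24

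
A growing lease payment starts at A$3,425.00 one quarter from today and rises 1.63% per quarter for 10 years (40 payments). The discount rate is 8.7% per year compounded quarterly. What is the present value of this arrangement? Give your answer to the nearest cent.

Periodic rate r = 0.087/4 per quarter; n is counted in quarters.
Growing ordinary annuity: PV = PMT₁ × [1 − ((1+g)/(1+r))^n] / (r − g) = 3,425 × [1 − ((1+0.0163)/(1+r))^40] / (r − 0.0163) = A$121,034.78.

A$121,034.78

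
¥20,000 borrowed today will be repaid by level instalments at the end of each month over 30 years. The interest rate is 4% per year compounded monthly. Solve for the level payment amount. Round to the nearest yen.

Level ordinary annuity; solve PV = PMT × [(1 − (1+r)^−n)/r] for PMT.
Periodic rate r = 0.04/12 per month; n is counted in months.
With n = 360: PMT = 20,000 / ([(1 − (1+r)^−n)/r]) = ¥95

¥95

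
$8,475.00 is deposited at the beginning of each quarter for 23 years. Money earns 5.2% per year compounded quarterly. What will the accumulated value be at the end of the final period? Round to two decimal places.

$1,506,681.07

This is an annuity due: 92 deposits of $8,475.00 at the beginning of each quarter.
Periodic rate r = 0.052/4 per quarter; n is counted in quarters.
FV = PMT × [((1+r)^n − 1)/r] × (1+r) = 8,475 × [(1+r)^92 − 1] / r × (1+r) = $1,506,681.07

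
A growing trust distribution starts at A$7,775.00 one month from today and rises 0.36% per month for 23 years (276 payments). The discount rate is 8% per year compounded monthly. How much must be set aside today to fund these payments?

A$1,443,071.19

Periodic rate r = 0.08/12 per month; n is counted in months.
Growing ordinary annuity: PV = PMT₁ × [1 − ((1+g)/(1+r))^n] / (r − g) = 7,775 × [1 − ((1+0.0036)/(1+r))^276] / (r − 0.0036) = A$1,443,071.19.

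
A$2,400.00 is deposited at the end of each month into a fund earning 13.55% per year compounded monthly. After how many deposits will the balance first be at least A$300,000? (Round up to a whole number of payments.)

Periodic rate r = 0.1355/12 per month; n is counted in months.
Ordinary annuity FV: 300,000 = 2,400 × [((1+r)^n − 1)/r].
(1+r)^n = 1 + 300,000 × r / 2,400, so n = ln(1 + 300,000·r/2,400) / ln(1+r) = 78.39.
Round up to a whole number of payments: n = 79.

79 payments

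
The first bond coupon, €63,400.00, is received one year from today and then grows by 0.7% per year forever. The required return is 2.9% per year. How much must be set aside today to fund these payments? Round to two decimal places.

Periodic rate r = 0.029 per year.
Growing perpetuity (Gordon): PV = PMT₁ / (r − g) = 63,400 / (r − 0.007) = €2,881,818.18.

€2,881,818.18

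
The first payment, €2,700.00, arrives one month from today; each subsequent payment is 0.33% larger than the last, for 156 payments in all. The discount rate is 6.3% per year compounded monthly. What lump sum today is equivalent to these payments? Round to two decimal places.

Periodic rate r = 0.063/12 per month; n is counted in months.
Growing ordinary annuity: PV = PMT₁ × [1 − ((1+g)/(1+r))^n] / (r − g) = 2,700 × [1 − ((1+0.0033)/(1+r))^156] / (r − 0.0033) = €361,842.73.

€361,842.73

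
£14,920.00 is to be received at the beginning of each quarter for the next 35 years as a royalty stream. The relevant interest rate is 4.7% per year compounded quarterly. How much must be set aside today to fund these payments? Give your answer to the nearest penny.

This is an annuity due: 140 payments of £14,920.00 at the beginning of each quarter.
Periodic rate r = 0.047/4 per quarter; n is counted in quarters.
PV = PMT × [(1 − (1+r)^−n)/r] × (1+r) = 14,920 × [1 − (1+r)^−140] / r × (1+r) = £1,034,353.35

£1,034,353.35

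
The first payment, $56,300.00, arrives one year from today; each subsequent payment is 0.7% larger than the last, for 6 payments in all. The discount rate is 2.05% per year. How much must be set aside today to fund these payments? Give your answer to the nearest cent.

$320,258.09

Periodic rate r = 0.0205 per year.
Growing ordinary annuity: PV = PMT₁ × [1 − ((1+g)/(1+r))^n] / (r − g) = 56,300 × [1 − ((1+0.007)/(1+r))^6] / (r − 0.007) = $320,258.09.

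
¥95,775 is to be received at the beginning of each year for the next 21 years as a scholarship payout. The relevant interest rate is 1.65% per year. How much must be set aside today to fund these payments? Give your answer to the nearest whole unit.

This is an annuity due: 21 payments of ¥95,775 at the beginning of each year.
Periodic rate r = 0.0165 per year.
PV = PMT × [(1 − (1+r)^−n)/r] × (1+r) = 95,775 × [1 − (1+r)^−21] / r × (1+r) = ¥1,716,042

¥1,716,042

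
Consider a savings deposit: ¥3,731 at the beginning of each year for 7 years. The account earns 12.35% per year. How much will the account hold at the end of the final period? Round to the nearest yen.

¥42,749

This is an annuity due: 7 deposits of ¥3,731 at the beginning of each year.
Periodic rate r = 0.1235 per year.
FV = PMT × [((1+r)^n − 1)/r] × (1+r) = 3,731 × [(1+r)^7 − 1] / r × (1+r) = ¥42,749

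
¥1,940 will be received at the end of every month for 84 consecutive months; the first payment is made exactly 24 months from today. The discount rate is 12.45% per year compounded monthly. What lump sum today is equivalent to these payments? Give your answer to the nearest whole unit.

Ordinary annuity of 84 payments, first payment at period 24.
Periodic rate r = 0.1245/12 per month; n is counted in months.
The ordinary-annuity PV formula values the stream one period before the first payment (period 23); discount that back 23 periods:
PV₀ = 1,940 × [1 − (1+r)^−84] / r × (1+r)^−23 = ¥85,504

¥85,504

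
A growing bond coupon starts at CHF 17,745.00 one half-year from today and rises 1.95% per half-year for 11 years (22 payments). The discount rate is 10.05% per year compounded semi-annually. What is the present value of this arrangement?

CHF 276,942.24

Periodic rate r = 0.1005/2 per half-year; n is counted in half-years.
Growing ordinary annuity: PV = PMT₁ × [1 − ((1+g)/(1+r))^n] / (r − g) = 17,745 × [1 − ((1+0.0195)/(1+r))^22] / (r − 0.0195) = CHF 276,942.24.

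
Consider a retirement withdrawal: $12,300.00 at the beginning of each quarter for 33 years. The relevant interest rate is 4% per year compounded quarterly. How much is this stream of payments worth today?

This is an annuity due: 132 payments of $12,300.00 at the beginning of each quarter.
Periodic rate r = 0.04/4 per quarter; n is counted in quarters.
PV = PMT × [(1 − (1+r)^−n)/r] × (1+r) = 12,300 × [1 − (1+r)^−132] / r × (1+r) = $908,254.87

$908,254.87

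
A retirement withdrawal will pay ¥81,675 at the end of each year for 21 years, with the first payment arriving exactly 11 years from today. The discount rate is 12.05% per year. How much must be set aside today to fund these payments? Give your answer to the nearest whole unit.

¥197,340

Ordinary annuity of 21 payments, first payment at period 11.
Periodic rate r = 0.1205 per year.
The ordinary-annuity PV formula values the stream one period before the first payment (period 10); discount that back 10 periods:
PV₀ = 81,675 × [1 − (1+r)^−21] / r × (1+r)^−10 = ¥197,340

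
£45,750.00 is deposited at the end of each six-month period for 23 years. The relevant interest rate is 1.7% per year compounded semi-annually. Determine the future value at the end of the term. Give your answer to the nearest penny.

This is an ordinary annuity: 46 deposits of £45,750.00 at the end of each six-month period.
Periodic rate r = 0.017/2 per half-year; n is counted in half-years.
FV = PMT × [((1+r)^n − 1)/r] = 45,750 × [(1+r)^46 − 1] / r = £2,562,094.39

£2,562,094.39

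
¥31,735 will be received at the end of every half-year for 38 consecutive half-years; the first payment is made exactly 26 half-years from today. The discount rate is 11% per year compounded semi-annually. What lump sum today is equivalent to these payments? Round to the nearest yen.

Ordinary annuity of 38 payments, first payment at period 26.
Periodic rate r = 0.11/2 per half-year; n is counted in half-years.
The ordinary-annuity PV formula values the stream one period before the first payment (period 25); discount that back 25 periods:
PV₀ = 31,735 × [1 − (1+r)^−38] / r × (1+r)^−25 = ¥131,527

¥131,527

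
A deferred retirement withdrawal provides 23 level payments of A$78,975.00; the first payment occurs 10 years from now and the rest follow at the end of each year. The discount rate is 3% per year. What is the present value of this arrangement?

A$995,294.81

Ordinary annuity of 23 payments, first payment at period 10.
Periodic rate r = 0.03 per year.
The ordinary-annuity PV formula values the stream one period before the first payment (period 9); discount that back 9 periods:
PV₀ = 78,975 × [1 − (1+r)^−23] / r × (1+r)^−9 = A$995,294.81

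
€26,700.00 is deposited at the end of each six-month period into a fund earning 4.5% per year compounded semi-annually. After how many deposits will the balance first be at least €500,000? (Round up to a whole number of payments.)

Periodic rate r = 0.045/2 per half-year; n is counted in half-years.
Ordinary annuity FV: 500,000 = 26,700 × [((1+r)^n − 1)/r].
(1+r)^n = 1 + 500,000 × r / 26,700, so n = ln(1 + 500,000·r/26,700) / ln(1+r) = 15.80.
Round up to a whole number of payments: n = 16.

16 payments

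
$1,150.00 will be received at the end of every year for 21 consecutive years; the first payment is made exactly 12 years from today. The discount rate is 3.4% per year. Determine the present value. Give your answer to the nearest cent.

Ordinary annuity of 21 payments, first payment at period 12.
Periodic rate r = 0.034 per year.
The ordinary-annuity PV formula values the stream one period before the first payment (period 11); discount that back 11 periods:
PV₀ = 1,150 × [1 − (1+r)^−21] / r × (1+r)^−11 = $11,812.17

$11,812.17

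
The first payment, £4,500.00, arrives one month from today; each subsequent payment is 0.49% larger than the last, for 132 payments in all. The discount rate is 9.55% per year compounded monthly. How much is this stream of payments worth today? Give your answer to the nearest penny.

Periodic rate r = 0.0955/12 per month; n is counted in months.
Growing ordinary annuity: PV = PMT₁ × [1 − ((1+g)/(1+r))^n] / (r − g) = 4,500 × [1 − ((1+0.0049)/(1+r))^132] / (r − 0.0049) = £486,193.12.

£486,193.12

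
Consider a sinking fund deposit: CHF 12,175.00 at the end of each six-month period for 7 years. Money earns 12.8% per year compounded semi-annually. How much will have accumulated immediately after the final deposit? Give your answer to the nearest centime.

CHF 263,155.47

This is an ordinary annuity: 14 deposits of CHF 12,175.00 at the end of each six-month period.
Periodic rate r = 0.128/2 per half-year; n is counted in half-years.
FV = PMT × [((1+r)^n − 1)/r] = 12,175 × [(1+r)^14 − 1] / r = CHF 263,155.47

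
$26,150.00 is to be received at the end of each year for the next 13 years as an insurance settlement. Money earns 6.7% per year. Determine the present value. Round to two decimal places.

This is an ordinary annuity: 13 payments of $26,150.00 at the end of each year.
Periodic rate r = 0.067 per year.
PV = PMT × [(1 − (1+r)^−n)/r] = 26,150 × [1 − (1+r)^−13] / r = $222,317.79

$222,317.79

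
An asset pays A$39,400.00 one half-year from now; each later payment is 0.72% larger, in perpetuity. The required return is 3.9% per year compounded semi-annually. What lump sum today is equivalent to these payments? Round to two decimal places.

A$3,203,252.03

Periodic rate r = 0.039/2 per half-year.
Growing perpetuity (Gordon): PV = PMT₁ / (r − g) = 39,400 / (r − 0.0072) = A$3,203,252.03.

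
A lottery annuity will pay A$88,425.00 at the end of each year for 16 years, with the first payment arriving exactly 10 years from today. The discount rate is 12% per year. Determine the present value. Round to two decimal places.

A$222,379.09

Ordinary annuity of 16 payments, first payment at period 10.
Periodic rate r = 0.12 per year.
The ordinary-annuity PV formula values the stream one period before the first payment (period 9); discount that back 9 periods:
PV₀ = 88,425 × [1 − (1+r)^−16] / r × (1+r)^−9 = A$222,379.09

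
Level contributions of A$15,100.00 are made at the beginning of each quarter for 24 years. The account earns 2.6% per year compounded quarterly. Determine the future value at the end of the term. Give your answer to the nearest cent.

A$2,016,943.57

This is an annuity due: 96 deposits of A$15,100.00 at the beginning of each quarter.
Periodic rate r = 0.026/4 per quarter; n is counted in quarters.
FV = PMT × [((1+r)^n − 1)/r] × (1+r) = 15,100 × [(1+r)^96 − 1] / r × (1+r) = A$2,016,943.57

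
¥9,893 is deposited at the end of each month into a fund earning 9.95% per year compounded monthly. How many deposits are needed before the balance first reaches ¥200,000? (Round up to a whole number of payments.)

Periodic rate r = 0.0995/12 per month; n is counted in months.
Ordinary annuity FV: 200,000 = 9,893 × [((1+r)^n − 1)/r].
(1+r)^n = 1 + 200,000 × r / 9,893, so n = ln(1 + 200,000·r/9,893) / ln(1+r) = 18.77.
Round up to a whole number of payments: n = 19.

19 payments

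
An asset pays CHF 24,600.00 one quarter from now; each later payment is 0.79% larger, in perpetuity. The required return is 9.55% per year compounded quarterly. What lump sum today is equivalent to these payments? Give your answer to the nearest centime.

CHF 1,539,906.10

Periodic rate r = 0.0955/4 per quarter.
Growing perpetuity (Gordon): PV = PMT₁ / (r − g) = 24,600 / (r − 0.0079) = CHF 1,539,906.10.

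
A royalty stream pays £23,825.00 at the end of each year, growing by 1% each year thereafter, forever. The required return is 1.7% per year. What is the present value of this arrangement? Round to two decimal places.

£3,403,571.43

Periodic rate r = 0.017 per year.
Growing perpetuity (Gordon): PV = PMT₁ / (r − g) = 23,825 / (r − 0.01) = £3,403,571.43.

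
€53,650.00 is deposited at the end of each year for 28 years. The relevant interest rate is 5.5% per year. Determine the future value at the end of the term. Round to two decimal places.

€3,392,477.84

This is an ordinary annuity: 28 deposits of €53,650.00 at the end of each year.
Periodic rate r = 0.055 per year.
FV = PMT × [((1+r)^n − 1)/r] = 53,650 × [(1+r)^28 − 1] / r = €3,392,477.84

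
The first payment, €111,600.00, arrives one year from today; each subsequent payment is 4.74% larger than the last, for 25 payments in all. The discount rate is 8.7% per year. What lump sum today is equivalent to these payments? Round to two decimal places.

€1,703,772.73

Periodic rate r = 0.087 per year.
Growing ordinary annuity: PV = PMT₁ × [1 − ((1+g)/(1+r))^n] / (r − g) = 111,600 × [1 − ((1+0.0474)/(1+r))^25] / (r − 0.0474) = €1,703,772.73.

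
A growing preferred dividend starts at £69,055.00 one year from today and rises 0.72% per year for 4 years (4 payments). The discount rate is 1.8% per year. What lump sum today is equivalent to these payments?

Periodic rate r = 0.018 per year.
Growing ordinary annuity: PV = PMT₁ × [1 − ((1+g)/(1+r))^n] / (r − g) = 69,055 × [1 − ((1+0.0072)/(1+r))^4] / (r − 0.0072) = £267,048.49.

£267,048.49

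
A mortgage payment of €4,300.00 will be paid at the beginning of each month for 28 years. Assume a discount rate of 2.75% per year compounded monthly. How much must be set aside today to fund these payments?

This is an annuity due: 336 payments of €4,300.00 at the beginning of each month.
Periodic rate r = 0.0275/12 per month; n is counted in months.
PV = PMT × [(1 − (1+r)^−n)/r] × (1+r) = 4,300 × [1 − (1+r)^−336] / r × (1+r) = €1,009,124.35

€1,009,124.35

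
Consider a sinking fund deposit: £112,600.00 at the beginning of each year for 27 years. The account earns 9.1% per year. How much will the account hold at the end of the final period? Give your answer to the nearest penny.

This is an annuity due: 27 deposits of £112,600.00 at the beginning of each year.
Periodic rate r = 0.091 per year.
FV = PMT × [((1+r)^n − 1)/r] × (1+r) = 112,600 × [(1+r)^27 − 1] / r × (1+r) = £12,827,222.63

£12,827,222.63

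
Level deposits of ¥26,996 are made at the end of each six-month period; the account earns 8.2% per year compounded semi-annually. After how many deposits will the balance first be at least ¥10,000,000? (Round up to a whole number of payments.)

70 payments

Periodic rate r = 0.082/2 per half-year; n is counted in half-years.
Ordinary annuity FV: 10,000,000 = 26,996 × [((1+r)^n − 1)/r].
(1+r)^n = 1 + 10,000,000 × r / 26,996, so n = ln(1 + 10,000,000·r/26,996) / ln(1+r) = 69.29.
Round up to a whole number of payments: n = 70.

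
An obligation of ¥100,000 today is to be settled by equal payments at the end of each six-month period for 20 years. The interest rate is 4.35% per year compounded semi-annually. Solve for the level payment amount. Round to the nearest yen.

Level ordinary annuity; solve PV = PMT × [(1 − (1+r)^−n)/r] for PMT.
Periodic rate r = 0.0435/2 per half-year; n is counted in half-years.
With n = 40: PMT = 100,000 / ([(1 − (1+r)^−n)/r]) = ¥3,769

¥3,769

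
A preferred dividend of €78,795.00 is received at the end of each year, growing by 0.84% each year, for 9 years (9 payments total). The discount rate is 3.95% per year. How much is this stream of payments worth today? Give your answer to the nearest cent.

€606,017.07

Periodic rate r = 0.0395 per year.
Growing ordinary annuity: PV = PMT₁ × [1 − ((1+g)/(1+r))^n] / (r − g) = 78,795 × [1 − ((1+0.0084)/(1+r))^9] / (r − 0.0084) = €606,017.07.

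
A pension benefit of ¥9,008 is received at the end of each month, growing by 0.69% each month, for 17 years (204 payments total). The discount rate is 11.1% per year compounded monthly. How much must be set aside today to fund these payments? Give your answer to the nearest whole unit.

¥1,450,722

Periodic rate r = 0.111/12 per month; n is counted in months.
Growing ordinary annuity: PV = PMT₁ × [1 − ((1+g)/(1+r))^n] / (r − g) = 9,008 × [1 − ((1+0.0069)/(1+r))^204] / (r − 0.0069) = ¥1,450,722.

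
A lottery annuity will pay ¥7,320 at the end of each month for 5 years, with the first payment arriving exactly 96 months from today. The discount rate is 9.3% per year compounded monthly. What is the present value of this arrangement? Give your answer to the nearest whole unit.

Ordinary annuity of 60 payments, first payment at period 96.
Periodic rate r = 0.093/12 per month; n is counted in months.
The ordinary-annuity PV formula values the stream one period before the first payment (period 95); discount that back 95 periods:
PV₀ = 7,320 × [1 − (1+r)^−60] / r × (1+r)^−95 = ¥168,174

¥168,174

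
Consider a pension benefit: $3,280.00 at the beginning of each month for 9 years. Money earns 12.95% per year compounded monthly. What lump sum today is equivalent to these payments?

This is an annuity due: 108 payments of $3,280.00 at the beginning of each month.
Periodic rate r = 0.1295/12 per month; n is counted in months.
PV = PMT × [(1 − (1+r)^−n)/r] × (1+r) = 3,280 × [1 − (1+r)^−108] / r × (1+r) = $210,837.88

$210,837.88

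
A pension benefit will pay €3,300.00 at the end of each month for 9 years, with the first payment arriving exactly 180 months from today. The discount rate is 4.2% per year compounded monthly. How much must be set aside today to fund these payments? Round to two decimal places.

€158,563.60

Ordinary annuity of 108 payments, first payment at period 180.
Periodic rate r = 0.042/12 per month; n is counted in months.
The ordinary-annuity PV formula values the stream one period before the first payment (period 179); discount that back 179 periods:
PV₀ = 3,300 × [1 − (1+r)^−108] / r × (1+r)^−179 = €158,563.60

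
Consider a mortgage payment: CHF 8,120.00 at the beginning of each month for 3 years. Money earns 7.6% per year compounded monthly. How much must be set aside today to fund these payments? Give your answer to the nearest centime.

This is an annuity due: 36 payments of CHF 8,120.00 at the beginning of each month.
Periodic rate r = 0.076/12 per month; n is counted in months.
PV = PMT × [(1 − (1+r)^−n)/r] × (1+r) = 8,120 × [1 − (1+r)^−36] / r × (1+r) = CHF 262,306.86

CHF 262,306.86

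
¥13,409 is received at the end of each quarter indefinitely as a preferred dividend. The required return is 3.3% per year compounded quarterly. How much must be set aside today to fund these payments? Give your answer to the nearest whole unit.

¥1,625,333

Periodic rate r = 0.033/4 per quarter.
Level perpetuity: PV = PMT / r = 13,409 / (0.033/4) = ¥1,625,333.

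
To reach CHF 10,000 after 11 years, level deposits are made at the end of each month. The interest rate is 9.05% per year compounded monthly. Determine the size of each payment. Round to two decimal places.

CHF 44.47

Level ordinary annuity; solve FV = PMT × [((1+r)^n − 1)/r] for PMT.
Periodic rate r = 0.0905/12 per month; n is counted in months.
With n = 132: PMT = 10,000 / ([((1+r)^n − 1)/r]) = CHF 44.47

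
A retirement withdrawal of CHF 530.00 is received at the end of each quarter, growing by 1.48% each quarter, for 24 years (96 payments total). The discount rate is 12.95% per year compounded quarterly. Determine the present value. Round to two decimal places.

Periodic rate r = 0.1295/4 per quarter; n is counted in quarters.
Growing ordinary annuity: PV = PMT₁ × [1 − ((1+g)/(1+r))^n] / (r − g) = 530 × [1 − ((1+0.0148)/(1+r))^96] / (r − 0.0148) = CHF 24,355.42.

CHF 24,355.42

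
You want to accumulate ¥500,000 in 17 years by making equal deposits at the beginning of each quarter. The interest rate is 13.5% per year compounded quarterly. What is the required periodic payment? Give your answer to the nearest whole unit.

Level annuity due; solve FV = PMT × [((1+r)^n − 1)/r] × (1+r) for PMT.
Periodic rate r = 0.135/4 per quarter; n is counted in quarters.
With n = 68: PMT = 500,000 / ([((1+r)^n − 1)/r] × (1+r)) = ¥1,908

¥1,908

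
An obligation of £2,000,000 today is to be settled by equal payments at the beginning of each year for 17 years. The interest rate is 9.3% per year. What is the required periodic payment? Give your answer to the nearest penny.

£218,318.44

Level annuity due; solve PV = PMT × [(1 − (1+r)^−n)/r] × (1+r) for PMT.
Periodic rate r = 0.093 per year.
With n = 17: PMT = 2,000,000 / ([(1 − (1+r)^−n)/r] × (1+r)) = £218,318.44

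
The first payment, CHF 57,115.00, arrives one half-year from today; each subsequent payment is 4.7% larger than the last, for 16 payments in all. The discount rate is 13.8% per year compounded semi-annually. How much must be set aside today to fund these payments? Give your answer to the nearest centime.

CHF 734,773.16

Periodic rate r = 0.138/2 per half-year; n is counted in half-years.
Growing ordinary annuity: PV = PMT₁ × [1 − ((1+g)/(1+r))^n] / (r − g) = 57,115 × [1 − ((1+0.047)/(1+r))^16] / (r − 0.047) = CHF 734,773.16.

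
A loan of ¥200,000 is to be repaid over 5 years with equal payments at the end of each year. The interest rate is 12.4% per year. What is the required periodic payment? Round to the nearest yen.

Level ordinary annuity; solve PV = PMT × [(1 − (1+r)^−n)/r] for PMT.
Periodic rate r = 0.124 per year.
With n = 5: PMT = 200,000 / ([(1 − (1+r)^−n)/r]) = ¥56,033

¥56,033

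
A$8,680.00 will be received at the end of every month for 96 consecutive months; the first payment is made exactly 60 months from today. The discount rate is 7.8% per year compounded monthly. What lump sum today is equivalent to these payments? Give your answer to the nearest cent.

Ordinary annuity of 96 payments, first payment at period 60.
Periodic rate r = 0.078/12 per month; n is counted in months.
The ordinary-annuity PV formula values the stream one period before the first payment (period 59); discount that back 59 periods:
PV₀ = 8,680 × [1 − (1+r)^−96] / r × (1+r)^−59 = A$421,975.24

A$421,975.24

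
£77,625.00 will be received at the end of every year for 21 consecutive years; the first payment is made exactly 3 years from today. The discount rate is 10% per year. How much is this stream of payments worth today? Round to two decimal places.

£554,838.76

Ordinary annuity of 21 payments, first payment at period 3.
Periodic rate r = 0.1 per year.
The ordinary-annuity PV formula values the stream one period before the first payment (period 2); discount that back 2 periods:
PV₀ = 77,625 × [1 − (1+r)^−21] / r × (1+r)^−2 = £554,838.76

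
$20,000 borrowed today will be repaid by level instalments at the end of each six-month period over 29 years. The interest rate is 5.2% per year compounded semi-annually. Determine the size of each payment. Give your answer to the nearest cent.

$671.54

Level ordinary annuity; solve PV = PMT × [(1 − (1+r)^−n)/r] for PMT.
Periodic rate r = 0.052/2 per half-year; n is counted in half-years.
With n = 58: PMT = 20,000 / ([(1 − (1+r)^−n)/r]) = $671.54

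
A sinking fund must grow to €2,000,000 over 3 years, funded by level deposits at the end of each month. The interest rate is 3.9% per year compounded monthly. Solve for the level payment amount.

€52,459.04

Level ordinary annuity; solve FV = PMT × [((1+r)^n − 1)/r] for PMT.
Periodic rate r = 0.039/12 per month; n is counted in months.
With n = 36: PMT = 2,000,000 / ([((1+r)^n − 1)/r]) = €52,459.04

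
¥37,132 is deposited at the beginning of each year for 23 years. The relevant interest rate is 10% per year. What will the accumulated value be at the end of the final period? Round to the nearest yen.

This is an annuity due: 23 deposits of ¥37,132 at the beginning of each year.
Periodic rate r = 0.1 per year.
FV = PMT × [((1+r)^n − 1)/r] × (1+r) = 37,132 × [(1+r)^23 − 1] / r × (1+r) = ¥3,248,951

¥3,248,951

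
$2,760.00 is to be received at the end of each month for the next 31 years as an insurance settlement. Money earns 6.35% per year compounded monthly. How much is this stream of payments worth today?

$448,349.38

This is an ordinary annuity: 372 payments of $2,760.00 at the end of each month.
Periodic rate r = 0.0635/12 per month; n is counted in months.
PV = PMT × [(1 − (1+r)^−n)/r] = 2,760 × [1 − (1+r)^−372] / r = $448,349.38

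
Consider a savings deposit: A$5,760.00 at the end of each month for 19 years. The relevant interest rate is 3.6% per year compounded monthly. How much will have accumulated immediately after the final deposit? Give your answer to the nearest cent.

This is an ordinary annuity: 228 deposits of A$5,760.00 at the end of each month.
Periodic rate r = 0.036/12 per month; n is counted in months.
FV = PMT × [((1+r)^n − 1)/r] = 5,760 × [(1+r)^228 − 1] / r = A$1,881,140.80

A$1,881,140.80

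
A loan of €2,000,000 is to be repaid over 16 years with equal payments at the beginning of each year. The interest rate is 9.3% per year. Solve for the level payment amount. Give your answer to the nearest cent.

Level annuity due; solve PV = PMT × [(1 − (1+r)^−n)/r] × (1+r) for PMT.
Periodic rate r = 0.093 per year.
With n = 16: PMT = 2,000,000 / ([(1 − (1+r)^−n)/r] × (1+r)) = €224,217.85

€224,217.85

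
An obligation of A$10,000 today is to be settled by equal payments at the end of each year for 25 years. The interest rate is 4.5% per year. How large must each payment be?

A$674.39

Level ordinary annuity; solve PV = PMT × [(1 − (1+r)^−n)/r] for PMT.
Periodic rate r = 0.045 per year.
With n = 25: PMT = 10,000 / ([(1 − (1+r)^−n)/r]) = A$674.39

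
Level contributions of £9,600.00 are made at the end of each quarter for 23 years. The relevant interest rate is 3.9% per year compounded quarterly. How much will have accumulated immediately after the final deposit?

This is an ordinary annuity: 92 deposits of £9,600.00 at the end of each quarter.
Periodic rate r = 0.039/4 per quarter; n is counted in quarters.
FV = PMT × [((1+r)^n − 1)/r] = 9,600 × [(1+r)^92 − 1] / r = £1,419,425.82

£1,419,425.82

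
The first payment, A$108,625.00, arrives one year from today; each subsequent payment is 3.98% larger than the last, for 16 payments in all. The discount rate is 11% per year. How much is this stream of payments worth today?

Periodic rate r = 0.11 per year.
Growing ordinary annuity: PV = PMT₁ × [1 − ((1+g)/(1+r))^n] / (r − g) = 108,625 × [1 − ((1+0.0398)/(1+r))^16] / (r − 0.0398) = A$1,003,335.70.

A$1,003,335.70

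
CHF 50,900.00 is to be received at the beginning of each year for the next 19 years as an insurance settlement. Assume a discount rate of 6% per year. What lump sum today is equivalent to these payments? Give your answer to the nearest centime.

This is an annuity due: 19 payments of CHF 50,900.00 at the beginning of each year.
Periodic rate r = 0.06 per year.
PV = PMT × [(1 − (1+r)^−n)/r] × (1+r) = 50,900 × [1 − (1+r)^−19] / r × (1+r) = CHF 602,025.02

CHF 602,025.02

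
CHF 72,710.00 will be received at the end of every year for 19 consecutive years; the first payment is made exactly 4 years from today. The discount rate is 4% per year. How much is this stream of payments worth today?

CHF 848,963.73

Ordinary annuity of 19 payments, first payment at period 4.
Periodic rate r = 0.04 per year.
The ordinary-annuity PV formula values the stream one period before the first payment (period 3); discount that back 3 periods:
PV₀ = 72,710 × [1 − (1+r)^−19] / r × (1+r)^−3 = CHF 848,963.73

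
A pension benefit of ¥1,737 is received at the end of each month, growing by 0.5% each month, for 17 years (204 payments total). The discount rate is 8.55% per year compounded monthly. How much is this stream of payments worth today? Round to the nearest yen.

Periodic rate r = 0.0855/12 per month; n is counted in months.
Growing ordinary annuity: PV = PMT₁ × [1 − ((1+g)/(1+r))^n] / (r − g) = 1,737 × [1 − ((1+0.005)/(1+r))^204] / (r − 0.005) = ¥286,150.

¥286,150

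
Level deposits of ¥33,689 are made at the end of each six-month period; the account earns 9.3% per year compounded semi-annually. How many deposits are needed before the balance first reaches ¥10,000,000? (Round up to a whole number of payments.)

Periodic rate r = 0.093/2 per half-year; n is counted in half-years.
Ordinary annuity FV: 10,000,000 = 33,689 × [((1+r)^n − 1)/r].
(1+r)^n = 1 + 10,000,000 × r / 33,689, so n = ln(1 + 10,000,000·r/33,689) / ln(1+r) = 59.29.
Round up to a whole number of payments: n = 60.

60 payments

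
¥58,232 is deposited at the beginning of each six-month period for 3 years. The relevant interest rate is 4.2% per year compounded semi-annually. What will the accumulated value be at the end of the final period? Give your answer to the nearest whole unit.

¥375,990

This is an annuity due: 6 deposits of ¥58,232 at the beginning of each six-month period.
Periodic rate r = 0.042/2 per half-year; n is counted in half-years.
FV = PMT × [((1+r)^n − 1)/r] × (1+r) = 58,232 × [(1+r)^6 − 1] / r × (1+r) = ¥375,990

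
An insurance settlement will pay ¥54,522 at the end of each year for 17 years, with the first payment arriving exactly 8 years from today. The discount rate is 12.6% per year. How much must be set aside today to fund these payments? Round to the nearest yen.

¥163,475

Ordinary annuity of 17 payments, first payment at period 8.
Periodic rate r = 0.126 per year.
The ordinary-annuity PV formula values the stream one period before the first payment (period 7); discount that back 7 periods:
PV₀ = 54,522 × [1 − (1+r)^−17] / r × (1+r)^−7 = ¥163,475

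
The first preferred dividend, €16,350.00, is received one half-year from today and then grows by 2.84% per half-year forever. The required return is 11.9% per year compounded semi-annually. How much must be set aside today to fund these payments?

€525,723.47

Periodic rate r = 0.119/2 per half-year.
Growing perpetuity (Gordon): PV = PMT₁ / (r − g) = 16,350 / (r − 0.0284) = €525,723.47.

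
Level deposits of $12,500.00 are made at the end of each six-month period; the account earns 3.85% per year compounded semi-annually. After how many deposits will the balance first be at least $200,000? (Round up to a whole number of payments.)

Periodic rate r = 0.0385/2 per half-year; n is counted in half-years.
Ordinary annuity FV: 200,000 = 12,500 × [((1+r)^n − 1)/r].
(1+r)^n = 1 + 200,000 × r / 12,500, so n = ln(1 + 200,000·r/12,500) / ln(1+r) = 14.08.
Round up to a whole number of payments: n = 15.

15 payments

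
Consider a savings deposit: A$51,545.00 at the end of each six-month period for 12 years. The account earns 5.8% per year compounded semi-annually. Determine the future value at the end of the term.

A$1,752,446.69

This is an ordinary annuity: 24 deposits of A$51,545.00 at the end of each six-month period.
Periodic rate r = 0.058/2 per half-year; n is counted in half-years.
FV = PMT × [((1+r)^n − 1)/r] = 51,545 × [(1+r)^24 − 1] / r = A$1,752,446.69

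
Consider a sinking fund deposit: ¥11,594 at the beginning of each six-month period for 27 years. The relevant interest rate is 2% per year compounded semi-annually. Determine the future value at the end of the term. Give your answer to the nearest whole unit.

¥833,057

This is an annuity due: 54 deposits of ¥11,594 at the beginning of each six-month period.
Periodic rate r = 0.02/2 per half-year; n is counted in half-years.
FV = PMT × [((1+r)^n − 1)/r] × (1+r) = 11,594 × [(1+r)^54 − 1] / r × (1+r) = ¥833,057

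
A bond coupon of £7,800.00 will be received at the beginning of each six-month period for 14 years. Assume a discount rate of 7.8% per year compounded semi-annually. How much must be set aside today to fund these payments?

£136,611.44

This is an annuity due: 28 payments of £7,800.00 at the beginning of each six-month period.
Periodic rate r = 0.078/2 per half-year; n is counted in half-years.
PV = PMT × [(1 − (1+r)^−n)/r] × (1+r) = 7,800 × [1 − (1+r)^−28] / r × (1+r) = £136,611.44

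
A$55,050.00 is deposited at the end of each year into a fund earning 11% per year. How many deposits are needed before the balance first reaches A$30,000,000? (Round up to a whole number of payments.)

40 payments

Periodic rate r = 0.11 per year.
Ordinary annuity FV: 30,000,000 = 55,050 × [((1+r)^n − 1)/r].
(1+r)^n = 1 + 30,000,000 × r / 55,050, so n = ln(1 + 30,000,000·r/55,050) / ln(1+r) = 39.38.
Round up to a whole number of payments: n = 40.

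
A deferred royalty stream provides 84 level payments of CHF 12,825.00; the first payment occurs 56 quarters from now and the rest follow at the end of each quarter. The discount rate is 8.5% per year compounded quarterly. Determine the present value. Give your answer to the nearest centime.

CHF 157,401.08

Ordinary annuity of 84 payments, first payment at period 56.
Periodic rate r = 0.085/4 per quarter; n is counted in quarters.
The ordinary-annuity PV formula values the stream one period before the first payment (period 55); discount that back 55 periods:
PV₀ = 12,825 × [1 − (1+r)^−84] / r × (1+r)^−55 = CHF 157,401.08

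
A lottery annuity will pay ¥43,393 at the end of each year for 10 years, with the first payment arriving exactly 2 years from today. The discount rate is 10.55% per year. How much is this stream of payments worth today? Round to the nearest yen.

¥235,591

Ordinary annuity of 10 payments, first payment at period 2.
Periodic rate r = 0.1055 per year.
The ordinary-annuity PV formula values the stream one period before the first payment (period 1); discount that back 1 periods:
PV₀ = 43,393 × [1 − (1+r)^−10] / r × (1+r)^−1 = ¥235,591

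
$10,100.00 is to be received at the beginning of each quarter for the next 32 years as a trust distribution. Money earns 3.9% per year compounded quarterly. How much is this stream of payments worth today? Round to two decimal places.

This is an annuity due: 128 payments of $10,100.00 at the beginning of each quarter.
Periodic rate r = 0.039/4 per quarter; n is counted in quarters.
PV = PMT × [(1 − (1+r)^−n)/r] × (1+r) = 10,100 × [1 − (1+r)^−128] / r × (1+r) = $743,893.56

$743,893.56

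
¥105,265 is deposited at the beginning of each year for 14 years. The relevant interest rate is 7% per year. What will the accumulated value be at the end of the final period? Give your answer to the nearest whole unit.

¥2,539,942

This is an annuity due: 14 deposits of ¥105,265 at the beginning of each year.
Periodic rate r = 0.07 per year.
FV = PMT × [((1+r)^n − 1)/r] × (1+r) = 105,265 × [(1+r)^14 − 1] / r × (1+r) = ¥2,539,942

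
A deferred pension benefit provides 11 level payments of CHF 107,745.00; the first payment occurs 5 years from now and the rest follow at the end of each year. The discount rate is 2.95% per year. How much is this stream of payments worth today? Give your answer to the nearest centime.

Ordinary annuity of 11 payments, first payment at period 5.
Periodic rate r = 0.0295 per year.
The ordinary-annuity PV formula values the stream one period before the first payment (period 4); discount that back 4 periods:
PV₀ = 107,745 × [1 − (1+r)^−11] / r × (1+r)^−4 = CHF 889,938.86

CHF 889,938.86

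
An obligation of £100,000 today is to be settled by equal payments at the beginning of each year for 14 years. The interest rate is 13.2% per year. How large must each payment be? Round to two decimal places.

Level annuity due; solve PV = PMT × [(1 − (1+r)^−n)/r] × (1+r) for PMT.
Periodic rate r = 0.132 per year.
With n = 14: PMT = 100,000 / ([(1 − (1+r)^−n)/r] × (1+r)) = £14,155.87

£14,155.87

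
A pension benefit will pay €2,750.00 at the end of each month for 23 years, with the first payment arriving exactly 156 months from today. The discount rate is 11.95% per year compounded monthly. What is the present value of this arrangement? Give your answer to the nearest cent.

€55,586.35

Ordinary annuity of 276 payments, first payment at period 156.
Periodic rate r = 0.1195/12 per month; n is counted in months.
The ordinary-annuity PV formula values the stream one period before the first payment (period 155); discount that back 155 periods:
PV₀ = 2,750 × [1 − (1+r)^−276] / r × (1+r)^−155 = €55,586.35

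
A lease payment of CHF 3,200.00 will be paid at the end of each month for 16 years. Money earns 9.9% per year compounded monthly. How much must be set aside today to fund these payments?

CHF 307,785.57

This is an ordinary annuity: 192 payments of CHF 3,200.00 at the end of each month.
Periodic rate r = 0.099/12 per month; n is counted in months.
PV = PMT × [(1 − (1+r)^−n)/r] = 3,200 × [1 − (1+r)^−192] / r = CHF 307,785.57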